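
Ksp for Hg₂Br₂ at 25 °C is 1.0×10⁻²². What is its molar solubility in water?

Hg₂Br₂(s) ⇌ Hg₂²⁺(aq) + 2 Br⁻(aq)
With molar solubility s: [Hg₂²⁺] = s, [Br⁻] = 2s.
Ksp = [Hg₂²⁺][Br⁻]^2 = s · (2s)^2 = 4s^3
4s^3 = 1.0×10⁻²²  ⇒  s^3 = 2.5×10⁻²³
s = 2.9×10⁻⁸ mol/L

2.9×10⁻⁸ M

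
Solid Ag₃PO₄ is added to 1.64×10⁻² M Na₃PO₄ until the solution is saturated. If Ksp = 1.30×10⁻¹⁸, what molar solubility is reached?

1.43×10⁻⁶ M

Ag₃PO₄(s) ⇌ 3 Ag⁺(aq) + PO₄³⁻(aq)
PO₄³⁻ is already present at 1.64×10⁻² M. If s mol/L of Ag₃PO₄ dissolves, [Ag⁺] = 3s while [PO₄³⁻] ≈ 1.64×10⁻² M.
Ksp = [Ag⁺]^3[PO₄³⁻] = (3s)^3(1.64×10⁻²)
(3s)^3 = 1.30×10⁻¹⁸ / (1.64×10⁻²) = 7.93×10⁻¹⁷
s = 1.43×10⁻⁶ M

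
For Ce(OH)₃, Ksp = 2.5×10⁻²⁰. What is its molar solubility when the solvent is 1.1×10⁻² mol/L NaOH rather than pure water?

1.9×10⁻¹⁴ M

Ce(OH)₃(s) ⇌ Ce³⁺(aq) + 3 OH⁻(aq)
The solution already contains OH⁻ at 1.1×10⁻² mol/L. Let s be the molar solubility of Ce(OH)₃.
[OH⁻] ≈ 1.1×10⁻² mol/L (common ion dominates); [Ce³⁺] = s.
Ksp = [Ce³⁺][OH⁻]^3 = s(1.1×10⁻²)^3
s = 2.5×10⁻²⁰ / (1.1×10⁻²)^3 = 1.9×10⁻¹⁴
s = 1.9×10⁻¹⁴ mol/L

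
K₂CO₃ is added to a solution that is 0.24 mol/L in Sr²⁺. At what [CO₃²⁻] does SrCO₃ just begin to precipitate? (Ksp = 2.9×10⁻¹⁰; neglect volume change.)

The threshold for precipitation is Q = Ksp.
SrCO₃(s) ⇌ Sr²⁺(aq) + CO₃²⁻(aq)
Ksp = [Sr²⁺][CO₃²⁻] = [CO₃²⁻](0.24)
[CO₃²⁻] = 2.9×10⁻¹⁰ / (0.24) = 1.2×10⁻⁹
[CO₃²⁻] = 1.2×10⁻⁹ mol/L

1.2×10⁻⁹ M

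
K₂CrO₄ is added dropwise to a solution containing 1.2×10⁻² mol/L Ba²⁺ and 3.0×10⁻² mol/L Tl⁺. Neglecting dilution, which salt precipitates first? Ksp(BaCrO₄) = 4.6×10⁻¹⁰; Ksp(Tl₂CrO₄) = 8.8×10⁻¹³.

The threshold for precipitation is Q = Ksp.
For BaCrO₄: [CrO₄²⁻] = (Ksp/[Ba²⁺]) = 3.8×10⁻⁸ mol/L
For Tl₂CrO₄: [CrO₄²⁻] = (Ksp/[Tl⁺]^2) = 9.8×10⁻¹⁰ mol/L
The smaller threshold [CrO₄²⁻] is reached first, so Tl₂CrO₄ precipitates first.

Tl₂CrO₄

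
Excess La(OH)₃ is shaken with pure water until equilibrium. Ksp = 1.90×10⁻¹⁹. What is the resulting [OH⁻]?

2.75×10⁻⁵ M

La(OH)₃(s) ⇌ La³⁺(aq) + 3 OH⁻(aq)
If s mol/L of La(OH)₃ dissolves, [La³⁺] = s and [OH⁻] = 3s.
Ksp = [La³⁺][OH⁻]^3 = s · (3s)^3 = 27s^4 = 1.90×10⁻¹⁹
s = 9.16×10⁻⁶ mol/L
[OH⁻] = 3s = 2.75×10⁻⁵ mol/L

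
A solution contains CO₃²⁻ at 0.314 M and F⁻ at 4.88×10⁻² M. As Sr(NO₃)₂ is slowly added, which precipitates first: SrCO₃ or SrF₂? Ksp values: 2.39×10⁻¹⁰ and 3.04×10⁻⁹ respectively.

SrCO₃

Precipitation begins when Q = Ksp.
For SrCO₃: [Sr²⁺] = (Ksp/[CO₃²⁻]) = 7.61×10⁻¹⁰ M
For SrF₂: [Sr²⁺] = (Ksp/[F⁻]^2) = 1.28×10⁻⁶ M
The smaller threshold [Sr²⁺] is reached first, so SrCO₃ precipitates first.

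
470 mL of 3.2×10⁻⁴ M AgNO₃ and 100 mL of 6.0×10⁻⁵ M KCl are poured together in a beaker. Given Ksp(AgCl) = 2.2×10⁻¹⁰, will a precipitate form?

Yes

Total volume after mixing = 470 + 100 = 570 mL.
[Ag⁺] = (3.2×10⁻⁴)(470)/570 = 2.6×10⁻⁴ M
[Cl⁻] = (6.0×10⁻⁵)(100)/570 = 1.1×10⁻⁵ M
Q = [Ag⁺][Cl⁻] = 2.8×10⁻⁹
Since Q (2.8×10⁻⁹) exceeds Ksp (2.2×10⁻¹⁰), AgCl will precipitate.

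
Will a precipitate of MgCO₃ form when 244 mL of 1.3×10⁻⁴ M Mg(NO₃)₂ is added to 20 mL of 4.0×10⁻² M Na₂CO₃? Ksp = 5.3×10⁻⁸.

Yes

After mixing, V = 244 mL + 20 mL = 264 mL.
[Mg²⁺] = (1.3×10⁻⁴)(244)/264 = 1.2×10⁻⁴ M
[CO₃²⁻] = (4.0×10⁻²)(20)/264 = 3.0×10⁻³ M
Q = [Mg²⁺][CO₃²⁻] = 3.6×10⁻⁷
Because Q > Ksp (3.6×10⁻⁷ vs 5.3×10⁻⁸), a precipitate of MgCO₃ forms.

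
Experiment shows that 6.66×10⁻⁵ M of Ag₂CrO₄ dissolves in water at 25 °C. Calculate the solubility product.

Ksp = 1.18×10⁻¹²

Ag₂CrO₄(s) ⇌ 2 Ag⁺(aq) + CrO₄²⁻(aq)
With molar solubility s: [Ag⁺] = 2s, [CrO₄²⁻] = s.
Ksp = [Ag⁺]^2[CrO₄²⁻] = (2s)^2 · s = 4s^3
Ksp = 4 × (6.66×10⁻⁵)^3 = 1.18×10⁻¹²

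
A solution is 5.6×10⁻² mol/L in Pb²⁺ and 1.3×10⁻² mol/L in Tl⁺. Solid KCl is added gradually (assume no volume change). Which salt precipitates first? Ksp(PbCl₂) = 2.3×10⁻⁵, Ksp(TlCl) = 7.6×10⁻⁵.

Precipitation begins when Q = Ksp.
For PbCl₂: [Cl⁻] = (Ksp/[Pb²⁺])^(1/2) = 2.0×10⁻² mol/L
For TlCl: [Cl⁻] = (Ksp/[Tl⁺]) = 5.8×10⁻³ mol/L
The smaller threshold [Cl⁻] is reached first, so TlCl precipitates first.

TlCl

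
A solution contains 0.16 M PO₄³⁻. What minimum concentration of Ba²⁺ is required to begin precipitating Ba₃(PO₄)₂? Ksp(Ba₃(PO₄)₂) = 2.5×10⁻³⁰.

4.6×10⁻¹⁰ M

Each salt precipitates once Q = Ksp for that salt.
Ba₃(PO₄)₂(s) ⇌ 3 Ba²⁺(aq) + 2 PO₄³⁻(aq)
Ksp = [Ba²⁺]^3[PO₄³⁻]^2 = [Ba²⁺]^3(0.16)^2
[Ba²⁺]^3 = 2.5×10⁻³⁰ / (0.16)^2 = 9.8×10⁻²⁹
[Ba²⁺] = 4.6×10⁻¹⁰ M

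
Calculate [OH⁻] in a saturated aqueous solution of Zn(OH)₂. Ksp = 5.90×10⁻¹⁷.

4.90×10⁻⁶ M

Zn(OH)₂(s) ⇌ Zn²⁺(aq) + 2 OH⁻(aq)
With molar solubility s: [Zn²⁺] = s, [OH⁻] = 2s.
Ksp = [Zn²⁺][OH⁻]^2 = s · (2s)^2 = 4s^3 = 5.90×10⁻¹⁷
s = 2.45×10⁻⁶ mol L⁻¹
[OH⁻] = 2s = 4.90×10⁻⁶ mol L⁻¹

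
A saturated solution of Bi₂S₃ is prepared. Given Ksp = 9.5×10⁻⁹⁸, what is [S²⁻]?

Bi₂S₃(s) ⇌ 2 Bi³⁺(aq) + 3 S²⁻(aq)
If s mol/L of Bi₂S₃ dissolves, [Bi³⁺] = 2s and [S²⁻] = 3s.
Ksp = [Bi³⁺]^2[S²⁻]^3 = (2s)^2 · (3s)^3 = 108s^5 = 9.5×10⁻⁹⁸
s = 1.5×10⁻²⁰ mol L⁻¹
[S²⁻] = 3s = 4.6×10⁻²⁰ mol L⁻¹

4.6×10⁻²⁰ M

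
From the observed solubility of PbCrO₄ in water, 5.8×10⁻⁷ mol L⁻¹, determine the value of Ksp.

Ksp = 3.4×10⁻¹³

PbCrO₄(s) ⇌ Pb²⁺(aq) + CrO₄²⁻(aq)
With molar solubility s: [Pb²⁺] = s, [CrO₄²⁻] = s.
Ksp = [Pb²⁺][CrO₄²⁻] = s · s = s^2
Ksp = (5.8×10⁻⁷)^2 = 3.4×10⁻¹³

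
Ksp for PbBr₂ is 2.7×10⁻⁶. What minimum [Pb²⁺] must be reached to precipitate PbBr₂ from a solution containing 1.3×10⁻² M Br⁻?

1.6×10⁻² M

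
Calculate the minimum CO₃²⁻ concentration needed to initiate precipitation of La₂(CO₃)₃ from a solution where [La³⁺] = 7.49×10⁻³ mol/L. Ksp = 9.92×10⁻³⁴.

2.61×10⁻¹⁰ M

Each salt precipitates once Q = Ksp for that salt.
La₂(CO₃)₃(s) ⇌ 2 La³⁺(aq) + 3 CO₃²⁻(aq)
Ksp = [La³⁺]^2[CO₃²⁻]^3 = [CO₃²⁻]^3(7.49×10⁻³)^2
[CO₃²⁻]^3 = 9.92×10⁻³⁴ / (7.49×10⁻³)^2 = 1.77×10⁻²⁹
[CO₃²⁻] = 2.61×10⁻¹⁰ mol/L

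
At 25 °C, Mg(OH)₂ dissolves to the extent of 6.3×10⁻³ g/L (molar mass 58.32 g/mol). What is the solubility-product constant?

Ksp = 5.0×10⁻¹²

s = (6.3×10⁻³ g L⁻¹)/(58.32 g mol⁻¹) = 1.080×10⁻⁴ M
Mg(OH)₂(s) ⇌ Mg²⁺(aq) + 2 OH⁻(aq)
If s mol/L of Mg(OH)₂ dissolves, [Mg²⁺] = s and [OH⁻] = 2s.
Ksp = [Mg²⁺][OH⁻]^2 = s · (2s)^2 = 4s^3
Ksp = 4 × (1.080×10⁻⁴)^3 = 5.0×10⁻¹²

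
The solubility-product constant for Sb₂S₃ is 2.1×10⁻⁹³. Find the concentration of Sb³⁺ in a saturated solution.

Sb₂S₃(s) ⇌ 2 Sb³⁺(aq) + 3 S²⁻(aq)
For each mole of Sb₂S₃ that dissolves per liter, [Sb³⁺] = 2s and [S²⁻] = 3s; let s denote this solubility.
Ksp = [Sb³⁺]^2[S²⁻]^3 = (2s)^2 · (3s)^3 = 108s^5 = 2.1×10⁻⁹³
s = 1.1×10⁻¹⁹ mol/L
[Sb³⁺] = 2s = 2.3×10⁻¹⁹ mol/L

2.3×10⁻¹⁹ M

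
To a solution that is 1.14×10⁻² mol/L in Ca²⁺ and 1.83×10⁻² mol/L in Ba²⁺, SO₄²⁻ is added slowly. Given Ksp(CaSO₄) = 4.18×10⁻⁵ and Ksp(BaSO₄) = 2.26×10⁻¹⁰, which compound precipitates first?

Each salt precipitates once Q = Ksp for that salt.
For CaSO₄: [SO₄²⁻] = (Ksp/[Ca²⁺]) = 3.67×10⁻³ mol/L
For BaSO₄: [SO₄²⁻] = (Ksp/[Ba²⁺]) = 1.23×10⁻⁸ mol/L
The smaller threshold [SO₄²⁻] is reached first, so BaSO₄ precipitates first.

BaSO₄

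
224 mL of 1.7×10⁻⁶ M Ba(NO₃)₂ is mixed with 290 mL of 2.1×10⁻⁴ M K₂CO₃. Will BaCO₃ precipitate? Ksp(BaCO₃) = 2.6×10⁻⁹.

No

After mixing, V = 224 mL + 290 mL = 514 mL.
[Ba²⁺] = (1.7×10⁻⁶)(224)/514 = 7.4×10⁻⁷ M
[CO₃²⁻] = (2.1×10⁻⁴)(290)/514 = 1.2×10⁻⁴ M
Q = [Ba²⁺][CO₃²⁻] = 8.8×10⁻¹¹
Since Q (8.8×10⁻¹¹) is less than Ksp (2.6×10⁻⁹), no BaCO₃ precipitates.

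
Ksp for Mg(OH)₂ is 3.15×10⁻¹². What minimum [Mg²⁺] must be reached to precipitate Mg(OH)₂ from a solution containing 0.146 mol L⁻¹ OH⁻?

The threshold for precipitation is Q = Ksp.
Mg(OH)₂(s) ⇌ Mg²⁺(aq) + 2 OH⁻(aq)
Ksp = [Mg²⁺][OH⁻]^2 = [Mg²⁺](0.146)^2
[Mg²⁺] = 3.15×10⁻¹² / (0.146)^2 = 1.48×10⁻¹⁰
[Mg²⁺] = 1.48×10⁻¹⁰ mol L⁻¹

1.48×10⁻¹⁰ M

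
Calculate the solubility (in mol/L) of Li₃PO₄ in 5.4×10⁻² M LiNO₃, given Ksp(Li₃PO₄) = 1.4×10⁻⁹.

8.9×10⁻⁶ M

Li₃PO₄(s) ⇌ 3 Li⁺(aq) + PO₄³⁻(aq)
Let s be the solubility of Li₃PO₄ here. The common ion gives [Li⁺] ≈ 5.4×10⁻² M, and [PO₄³⁻] = s.
Ksp = [Li⁺]^3[PO₄³⁻] = (5.4×10⁻²)^3s
s = 1.4×10⁻⁹ / (5.4×10⁻²)^3 = 8.9×10⁻⁶
s = 8.9×10⁻⁶ M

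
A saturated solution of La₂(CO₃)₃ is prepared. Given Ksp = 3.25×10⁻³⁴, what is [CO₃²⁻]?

La₂(CO₃)₃(s) ⇌ 2 La³⁺(aq) + 3 CO₃²⁻(aq)
With molar solubility s: [La³⁺] = 2s, [CO₃²⁻] = 3s.
Ksp = [La³⁺]^2[CO₃²⁻]^3 = (2s)^2 · (3s)^3 = 108s^5 = 3.25×10⁻³⁴
s = 7.86×10⁻⁸ mol L⁻¹
[CO₃²⁻] = 3s = 2.36×10⁻⁷ mol L⁻¹

2.36×10⁻⁷ M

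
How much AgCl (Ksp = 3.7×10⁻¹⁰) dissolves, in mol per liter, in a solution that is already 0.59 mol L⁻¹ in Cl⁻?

AgCl(s) ⇌ Ag⁺(aq) + Cl⁻(aq)
Cl⁻ is already present at 0.59 mol L⁻¹. If s mol/L of AgCl dissolves, [Ag⁺] = s while [Cl⁻] ≈ 0.59 mol L⁻¹.
Ksp = [Ag⁺][Cl⁻] = s(0.59)
s = 3.7×10⁻¹⁰ / (0.59) = 6.3×10⁻¹⁰
s = 6.3×10⁻¹⁰ mol L⁻¹

6.3×10⁻¹⁰ M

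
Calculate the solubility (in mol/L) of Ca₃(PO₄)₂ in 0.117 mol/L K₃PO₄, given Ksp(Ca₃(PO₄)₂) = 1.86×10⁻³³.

Ca₃(PO₄)₂(s) ⇌ 3 Ca²⁺(aq) + 2 PO₄³⁻(aq)
PO₄³⁻ is already present at 0.117 mol/L. If s mol/L of Ca₃(PO₄)₂ dissolves, [Ca²⁺] = 3s while [PO₄³⁻] ≈ 0.117 mol/L.
Ksp = [Ca²⁺]^3[PO₄³⁻]^2 = (3s)^3(0.117)^2
(3s)^3 = 1.86×10⁻³³ / (0.117)^2 = 1.36×10⁻³¹
s = 1.71×10⁻¹¹ mol/L

1.71×10⁻¹¹ M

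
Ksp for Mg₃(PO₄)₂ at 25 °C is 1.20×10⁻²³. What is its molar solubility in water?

1.02×10⁻⁵ M

Mg₃(PO₄)₂(s) ⇌ 3 Mg²⁺(aq) + 2 PO₄³⁻(aq)
For each mole of Mg₃(PO₄)₂ that dissolves per liter, [Mg²⁺] = 3s and [PO₄³⁻] = 2s; let s denote this solubility.
Ksp = [Mg²⁺]^3[PO₄³⁻]^2 = (3s)^3 · (2s)^2 = 108s^5
108s^5 = 1.20×10⁻²³  ⇒  s^5 = 1.11×10⁻²⁵
Taking the 5th root, s = 1.02×10⁻⁵ mol L⁻¹.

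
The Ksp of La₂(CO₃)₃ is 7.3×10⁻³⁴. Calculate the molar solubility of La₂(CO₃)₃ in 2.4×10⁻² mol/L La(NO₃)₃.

La₂(CO₃)₃(s) ⇌ 2 La³⁺(aq) + 3 CO₃²⁻(aq)
The solution already contains La³⁺ at 2.4×10⁻² mol/L. Let s be the molar solubility of La₂(CO₃)₃.
[La³⁺] ≈ 2.4×10⁻² mol/L (common ion dominates); [CO₃²⁻] = 3s.
Ksp = [La³⁺]^2[CO₃²⁻]^3 = (2.4×10⁻²)^2(3s)^3
(3s)^3 = 7.3×10⁻³⁴ / (2.4×10⁻²)^2 = 1.3×10⁻³⁰
s = 3.6×10⁻¹¹ mol/L

3.6×10⁻¹¹ M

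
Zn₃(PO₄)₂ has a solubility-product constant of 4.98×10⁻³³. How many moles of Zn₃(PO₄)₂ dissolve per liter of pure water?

1.36×10⁻⁷ M

Zn₃(PO₄)₂(s) ⇌ 3 Zn²⁺(aq) + 2 PO₄³⁻(aq)
Let s be the molar solubility. Then [Zn²⁺] = 3s and [PO₄³⁻] = 2s.
Ksp = [Zn²⁺]^3[PO₄³⁻]^2 = (3s)^3 · (2s)^2 = 108s^5
108s^5 = 4.98×10⁻³³  ⇒  s^5 = 4.61×10⁻³⁵
s = 1.36×10⁻⁷ mol/L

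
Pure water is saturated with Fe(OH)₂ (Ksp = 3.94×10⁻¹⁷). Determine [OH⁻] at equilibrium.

4.29×10⁻⁶ M

Fe(OH)₂(s) ⇌ Fe²⁺(aq) + 2 OH⁻(aq)
For each mole of Fe(OH)₂ that dissolves per liter, [Fe²⁺] = s and [OH⁻] = 2s; let s denote this solubility.
Ksp = [Fe²⁺][OH⁻]^2 = s · (2s)^2 = 4s^3 = 3.94×10⁻¹⁷
s = 2.14×10⁻⁶ mol/L
[OH⁻] = 2s = 4.29×10⁻⁶ mol/L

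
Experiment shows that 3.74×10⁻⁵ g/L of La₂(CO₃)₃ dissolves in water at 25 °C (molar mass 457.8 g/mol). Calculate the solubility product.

Ksp = 3.93×10⁻³⁴

Molar solubility s = (3.74×10⁻⁵ g/L) / (457.8 g/mol) = 8.1695×10⁻⁸ mol/L
La₂(CO₃)₃(s) ⇌ 2 La³⁺(aq) + 3 CO₃²⁻(aq)
With molar solubility s: [La³⁺] = 2s, [CO₃²⁻] = 3s.
Ksp = [La³⁺]^2[CO₃²⁻]^3 = (2s)^2 · (3s)^3 = 108s^5
Ksp = 108 × (8.1695×10⁻⁸)^5 = 3.93×10⁻³⁴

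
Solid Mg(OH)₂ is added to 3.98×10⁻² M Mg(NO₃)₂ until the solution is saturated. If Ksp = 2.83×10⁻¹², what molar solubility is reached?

4.22×10⁻⁶ M

Mg(OH)₂(s) ⇌ Mg²⁺(aq) + 2 OH⁻(aq)
Let s be the solubility of Mg(OH)₂ here. The common ion gives [Mg²⁺] ≈ 3.98×10⁻² M, and [OH⁻] = 2s.
Ksp = [Mg²⁺][OH⁻]^2 = (3.98×10⁻²)(2s)^2
(2s)^2 = 2.83×10⁻¹² / (3.98×10⁻²) = 7.11×10⁻¹¹
s = 4.22×10⁻⁶ M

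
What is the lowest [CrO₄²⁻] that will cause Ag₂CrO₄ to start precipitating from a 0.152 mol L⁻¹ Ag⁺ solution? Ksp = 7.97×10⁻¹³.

Precipitation begins when Q = Ksp.
Ag₂CrO₄(s) ⇌ 2 Ag⁺(aq) + CrO₄²⁻(aq)
Ksp = [Ag⁺]^2[CrO₄²⁻] = [CrO₄²⁻](0.152)^2
[CrO₄²⁻] = 7.97×10⁻¹³ / (0.152)^2 = 3.45×10⁻¹¹
[CrO₄²⁻] = 3.45×10⁻¹¹ mol L⁻¹

3.45×10⁻¹¹ M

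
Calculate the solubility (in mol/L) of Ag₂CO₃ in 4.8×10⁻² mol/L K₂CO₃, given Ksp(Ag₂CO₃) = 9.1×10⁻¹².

Ag₂CO₃(s) ⇌ 2 Ag⁺(aq) + CO₃²⁻(aq)
CO₃²⁻ is already present at 4.8×10⁻² mol/L. If s mol/L of Ag₂CO₃ dissolves, [Ag⁺] = 2s while [CO₃²⁻] ≈ 4.8×10⁻² mol/L.
Ksp = [Ag⁺]^2[CO₃²⁻] = (2s)^2(4.8×10⁻²)
(2s)^2 = 9.1×10⁻¹² / (4.8×10⁻²) = 1.9×10⁻¹⁰
s = 6.9×10⁻⁶ mol/L

6.9×10⁻⁶ M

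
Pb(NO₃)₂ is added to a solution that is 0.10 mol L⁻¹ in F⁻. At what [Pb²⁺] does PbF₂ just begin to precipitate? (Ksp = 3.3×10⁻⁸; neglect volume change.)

A salt starts to precipitate once the ion product Q reaches its Ksp.
PbF₂(s) ⇌ Pb²⁺(aq) + 2 F⁻(aq)
Ksp = [Pb²⁺][F⁻]^2 = [Pb²⁺](0.10)^2
[Pb²⁺] = 3.3×10⁻⁸ / (0.10)^2 = 3.3×10⁻⁶
[Pb²⁺] = 3.3×10⁻⁶ mol L⁻¹

3.3×10⁻⁶ M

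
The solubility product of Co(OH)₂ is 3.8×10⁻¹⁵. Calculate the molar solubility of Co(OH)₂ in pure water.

9.8×10⁻⁶ M

Co(OH)₂(s) ⇌ Co²⁺(aq) + 2 OH⁻(aq)
For each mole of Co(OH)₂ that dissolves per liter, [Co²⁺] = s and [OH⁻] = 2s; let s denote this solubility.
Ksp = [Co²⁺][OH⁻]^2 = s · (2s)^2 = 4s^3
4s^3 = 3.8×10⁻¹⁵  ⇒  s^3 = 9.5×10⁻¹⁶
s = 9.8×10⁻⁶ mol L⁻¹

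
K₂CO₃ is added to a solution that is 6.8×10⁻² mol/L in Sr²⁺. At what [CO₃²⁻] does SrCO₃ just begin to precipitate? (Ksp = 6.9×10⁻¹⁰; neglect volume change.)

1.0×10⁻⁸ M

The threshold for precipitation is Q = Ksp.
SrCO₃(s) ⇌ Sr²⁺(aq) + CO₃²⁻(aq)
Ksp = [Sr²⁺][CO₃²⁻] = [CO₃²⁻](6.8×10⁻²)
[CO₃²⁻] = 6.9×10⁻¹⁰ / (6.8×10⁻²) = 1.0×10⁻⁸
[CO₃²⁻] = 1.0×10⁻⁸ mol/L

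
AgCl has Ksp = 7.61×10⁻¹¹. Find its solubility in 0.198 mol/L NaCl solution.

AgCl(s) ⇌ Ag⁺(aq) + Cl⁻(aq)
Let s be the solubility of AgCl here. The common ion gives [Cl⁻] ≈ 0.198 mol/L, and [Ag⁺] = s.
Ksp = [Ag⁺][Cl⁻] = s(0.198)
s = 7.61×10⁻¹¹ / (0.198) = 3.84×10⁻¹⁰
s = 3.84×10⁻¹⁰ mol/L

3.84×10⁻¹⁰ M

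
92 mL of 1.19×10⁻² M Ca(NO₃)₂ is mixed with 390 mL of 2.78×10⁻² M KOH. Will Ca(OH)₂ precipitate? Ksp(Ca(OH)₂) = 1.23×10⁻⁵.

After mixing, V = 92 mL + 390 mL = 482 mL.
[Ca²⁺] = (1.19×10⁻²)(92)/482 = 2.27×10⁻³ M
[OH⁻] = (2.78×10⁻²)(390)/482 = 2.25×10⁻² M
Q = [Ca²⁺][OH⁻]^2 = 1.15×10⁻⁶
Since Q (1.15×10⁻⁶) is less than Ksp (1.23×10⁻⁵), no Ca(OH)₂ precipitates.

No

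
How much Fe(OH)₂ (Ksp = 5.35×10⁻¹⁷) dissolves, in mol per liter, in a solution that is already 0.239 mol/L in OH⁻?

Fe(OH)₂(s) ⇌ Fe²⁺(aq) + 2 OH⁻(aq)
Let s be the solubility of Fe(OH)₂ here. The common ion gives [OH⁻] ≈ 0.239 mol/L, and [Fe²⁺] = s.
Ksp = [Fe²⁺][OH⁻]^2 = s(0.239)^2
s = 5.35×10⁻¹⁷ / (0.239)^2 = 9.37×10⁻¹⁶
s = 9.37×10⁻¹⁶ mol/L

9.37×10⁻¹⁶ M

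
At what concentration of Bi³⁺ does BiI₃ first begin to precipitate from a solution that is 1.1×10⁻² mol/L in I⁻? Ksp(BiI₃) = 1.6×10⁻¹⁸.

1.2×10⁻¹² M

Each salt precipitates once Q = Ksp for that salt.
BiI₃(s) ⇌ Bi³⁺(aq) + 3 I⁻(aq)
Ksp = [Bi³⁺][I⁻]^3 = [Bi³⁺](1.1×10⁻²)^3
[Bi³⁺] = 1.6×10⁻¹⁸ / (1.1×10⁻²)^3 = 1.2×10⁻¹²
[Bi³⁺] = 1.2×10⁻¹² mol/L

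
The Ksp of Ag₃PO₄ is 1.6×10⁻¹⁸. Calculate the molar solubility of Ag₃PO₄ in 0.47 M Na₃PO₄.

Ag₃PO₄(s) ⇌ 3 Ag⁺(aq) + PO₄³⁻(aq)
With PO₄³⁻ already at 0.47 M and s small, take [PO₄³⁻] ≈ 0.47 M and [Ag⁺] = 3s.
Ksp = [Ag⁺]^3[PO₄³⁻] = (3s)^3(0.47)
(3s)^3 = 1.6×10⁻¹⁸ / (0.47) = 3.4×10⁻¹⁸
s = 5.0×10⁻⁷ M

5.0×10⁻⁷ M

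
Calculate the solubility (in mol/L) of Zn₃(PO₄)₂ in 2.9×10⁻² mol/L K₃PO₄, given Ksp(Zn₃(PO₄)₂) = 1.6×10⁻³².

8.9×10⁻¹¹ M

Zn₃(PO₄)₂(s) ⇌ 3 Zn²⁺(aq) + 2 PO₄³⁻(aq)
The solution already contains PO₄³⁻ at 2.9×10⁻² mol/L. Let s be the molar solubility of Zn₃(PO₄)₂.
[PO₄³⁻] ≈ 2.9×10⁻² mol/L (common ion dominates); [Zn²⁺] = 3s.
Ksp = [Zn²⁺]^3[PO₄³⁻]^2 = (3s)^3(2.9×10⁻²)^2
(3s)^3 = 1.6×10⁻³² / (2.9×10⁻²)^2 = 1.9×10⁻²⁹
s = 8.9×10⁻¹¹ mol/L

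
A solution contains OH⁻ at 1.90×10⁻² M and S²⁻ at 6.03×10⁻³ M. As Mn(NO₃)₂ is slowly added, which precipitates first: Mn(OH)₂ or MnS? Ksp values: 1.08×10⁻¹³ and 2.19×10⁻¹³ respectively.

Precipitation of each salt begins when its ion product equals Ksp.
For Mn(OH)₂: [Mn²⁺] = (Ksp/[OH⁻]^2) = 2.99×10⁻¹⁰ M
For MnS: [Mn²⁺] = (Ksp/[S²⁻]) = 3.63×10⁻¹¹ M
The smaller threshold [Mn²⁺] is reached first, so MnS precipitates first.

MnS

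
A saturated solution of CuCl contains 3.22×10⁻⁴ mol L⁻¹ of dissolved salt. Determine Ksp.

Ksp = 1.04×10⁻⁷

CuCl(s) ⇌ Cu⁺(aq) + Cl⁻(aq)
If s mol/L of CuCl dissolves, [Cu⁺] = s and [Cl⁻] = s.
Ksp = [Cu⁺][Cl⁻] = s · s = s^2
Ksp = (3.22×10⁻⁴)^2 = 1.04×10⁻⁷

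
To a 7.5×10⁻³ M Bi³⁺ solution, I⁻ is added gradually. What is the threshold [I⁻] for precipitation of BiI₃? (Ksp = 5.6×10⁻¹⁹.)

4.2×10⁻⁶ M

The threshold for precipitation is Q = Ksp.
BiI₃(s) ⇌ Bi³⁺(aq) + 3 I⁻(aq)
Ksp = [Bi³⁺][I⁻]^3 = [I⁻]^3(7.5×10⁻³)
[I⁻]^3 = 5.6×10⁻¹⁹ / (7.5×10⁻³) = 7.5×10⁻¹⁷
[I⁻] = 4.2×10⁻⁶ M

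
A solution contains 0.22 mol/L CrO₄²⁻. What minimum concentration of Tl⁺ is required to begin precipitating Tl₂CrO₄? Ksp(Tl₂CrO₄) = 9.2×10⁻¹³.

2.0×10⁻⁶ M

A salt starts to precipitate once the ion product Q reaches its Ksp.
Tl₂CrO₄(s) ⇌ 2 Tl⁺(aq) + CrO₄²⁻(aq)
Ksp = [Tl⁺]^2[CrO₄²⁻] = [Tl⁺]^2(0.22)
[Tl⁺]^2 = 9.2×10⁻¹³ / (0.22) = 4.2×10⁻¹²
[Tl⁺] = 2.0×10⁻⁶ mol/L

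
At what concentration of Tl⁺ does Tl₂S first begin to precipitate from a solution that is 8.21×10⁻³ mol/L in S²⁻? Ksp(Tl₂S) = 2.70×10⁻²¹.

Each salt precipitates once Q = Ksp for that salt.
Tl₂S(s) ⇌ 2 Tl⁺(aq) + S²⁻(aq)
Ksp = [Tl⁺]^2[S²⁻] = [Tl⁺]^2(8.21×10⁻³)
[Tl⁺]^2 = 2.70×10⁻²¹ / (8.21×10⁻³) = 3.29×10⁻¹⁹
[Tl⁺] = 5.73×10⁻¹⁰ mol/L

5.73×10⁻¹⁰ M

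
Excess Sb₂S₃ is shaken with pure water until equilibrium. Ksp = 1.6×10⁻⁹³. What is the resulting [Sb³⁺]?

Sb₂S₃(s) ⇌ 2 Sb³⁺(aq) + 3 S²⁻(aq)
Let s be the molar solubility. Then [Sb³⁺] = 2s and [S²⁻] = 3s.
Ksp = [Sb³⁺]^2[S²⁻]^3 = (2s)^2 · (3s)^3 = 108s^5 = 1.6×10⁻⁹³
s = 1.1×10⁻¹⁹ mol/L
[Sb³⁺] = 2s = 2.2×10⁻¹⁹ mol/L

2.2×10⁻¹⁹ M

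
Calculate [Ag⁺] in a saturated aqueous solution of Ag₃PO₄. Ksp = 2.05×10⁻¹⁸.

Ag₃PO₄(s) ⇌ 3 Ag⁺(aq) + PO₄³⁻(aq)
Let s be the molar solubility. Then [Ag⁺] = 3s and [PO₄³⁻] = s.
Ksp = [Ag⁺]^3[PO₄³⁻] = (3s)^3 · s = 27s^4 = 2.05×10⁻¹⁸
s = 1.66×10⁻⁵ mol/L
[Ag⁺] = 3s = 4.98×10⁻⁵ mol/L

4.98×10⁻⁵ M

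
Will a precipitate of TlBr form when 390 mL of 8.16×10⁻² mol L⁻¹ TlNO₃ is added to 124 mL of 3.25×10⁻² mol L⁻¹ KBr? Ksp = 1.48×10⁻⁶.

The combined volume is 514 mL.
[Tl⁺] = (8.16×10⁻²)(390)/514 = 6.19×10⁻² mol L⁻¹
[Br⁻] = (3.25×10⁻²)(124)/514 = 7.84×10⁻³ mol L⁻¹
Q = [Tl⁺][Br⁻] = 4.85×10⁻⁴
Because Q > Ksp (4.85×10⁻⁴ vs 1.48×10⁻⁶), a precipitate of TlBr forms.

Yes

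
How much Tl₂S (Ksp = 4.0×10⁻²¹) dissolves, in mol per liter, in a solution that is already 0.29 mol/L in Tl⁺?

4.8×10⁻²⁰ M

Tl₂S(s) ⇌ 2 Tl⁺(aq) + S²⁻(aq)
Tl⁺ is already present at 0.29 mol/L. If s mol/L of Tl₂S dissolves, [S²⁻] = s while [Tl⁺] ≈ 0.29 mol/L.
Ksp = [Tl⁺]^2[S²⁻] = (0.29)^2s
s = 4.0×10⁻²¹ / (0.29)^2 = 4.8×10⁻²⁰
s = 4.8×10⁻²⁰ mol/L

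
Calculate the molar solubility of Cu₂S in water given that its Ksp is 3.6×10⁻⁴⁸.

9.7×10⁻¹⁷ M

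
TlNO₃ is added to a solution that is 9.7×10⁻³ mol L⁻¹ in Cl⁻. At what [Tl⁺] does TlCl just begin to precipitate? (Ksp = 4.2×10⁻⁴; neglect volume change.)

4.3×10⁻² M

Each salt precipitates once Q = Ksp for that salt.
TlCl(s) ⇌ Tl⁺(aq) + Cl⁻(aq)
Ksp = [Tl⁺][Cl⁻] = [Tl⁺](9.7×10⁻³)
[Tl⁺] = 4.2×10⁻⁴ / (9.7×10⁻³) = 4.3×10⁻²
[Tl⁺] = 4.3×10⁻² mol L⁻¹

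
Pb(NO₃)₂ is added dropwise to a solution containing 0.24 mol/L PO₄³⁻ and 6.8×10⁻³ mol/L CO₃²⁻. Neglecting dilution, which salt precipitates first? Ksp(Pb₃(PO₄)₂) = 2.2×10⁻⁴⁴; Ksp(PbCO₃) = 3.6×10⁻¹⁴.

Precipitation of each salt begins when its ion product equals Ksp.
For Pb₃(PO₄)₂: [Pb²⁺] = (Ksp/[PO₄³⁻]^2)^(1/3) = 7.3×10⁻¹⁵ mol/L
For PbCO₃: [Pb²⁺] = (Ksp/[CO₃²⁻]) = 5.3×10⁻¹² mol/L
Pb₃(PO₄)₂ requires the lower [Pb²⁺], so it precipitates first.

Pb₃(PO₄)₂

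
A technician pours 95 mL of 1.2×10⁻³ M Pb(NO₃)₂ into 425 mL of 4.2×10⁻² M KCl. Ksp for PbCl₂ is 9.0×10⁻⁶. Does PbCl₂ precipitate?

After mixing, V = 95 mL + 425 mL = 520 mL.
[Pb²⁺] = (1.2×10⁻³)(95)/520 = 2.2×10⁻⁴ M
[Cl⁻] = (4.2×10⁻²)(425)/520 = 3.4×10⁻² M
Q = [Pb²⁺][Cl⁻]^2 = 2.6×10⁻⁷
Q < Ksp (2.6×10⁻⁷ vs 9.0×10⁻⁶); the solution remains unsaturated and no precipitate forms.

No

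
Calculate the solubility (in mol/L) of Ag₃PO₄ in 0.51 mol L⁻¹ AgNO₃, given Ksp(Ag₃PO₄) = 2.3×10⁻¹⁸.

1.7×10⁻¹⁷ M

Ag₃PO₄(s) ⇌ 3 Ag⁺(aq) + PO₄³⁻(aq)
Ag⁺ is already present at 0.51 mol L⁻¹. If s mol/L of Ag₃PO₄ dissolves, [PO₄³⁻] = s while [Ag⁺] ≈ 0.51 mol L⁻¹.
Ksp = [Ag⁺]^3[PO₄³⁻] = (0.51)^3s
s = 2.3×10⁻¹⁸ / (0.51)^3 = 1.7×10⁻¹⁷
s = 1.7×10⁻¹⁷ mol L⁻¹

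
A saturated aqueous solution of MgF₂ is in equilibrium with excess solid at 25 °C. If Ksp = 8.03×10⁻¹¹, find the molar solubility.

2.72×10⁻⁴ M

MgF₂(s) ⇌ Mg²⁺(aq) + 2 F⁻(aq)
With molar solubility s: [Mg²⁺] = s, [F⁻] = 2s.
Ksp = [Mg²⁺][F⁻]^2 = s · (2s)^2 = 4s^3
4s^3 = 8.03×10⁻¹¹  ⇒  s^3 = 2.01×10⁻¹¹
s = 2.72×10⁻⁴ M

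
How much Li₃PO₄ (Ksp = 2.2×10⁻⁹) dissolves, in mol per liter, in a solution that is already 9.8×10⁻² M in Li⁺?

Li₃PO₄(s) ⇌ 3 Li⁺(aq) + PO₄³⁻(aq)
The solution already contains Li⁺ at 9.8×10⁻² M. Let s be the molar solubility of Li₃PO₄.
[Li⁺] ≈ 9.8×10⁻² M (common ion dominates); [PO₄³⁻] = s.
Ksp = [Li⁺]^3[PO₄³⁻] = (9.8×10⁻²)^3s
s = 2.2×10⁻⁹ / (9.8×10⁻²)^3 = 2.3×10⁻⁶
s = 2.3×10⁻⁶ M

2.3×10⁻⁶ M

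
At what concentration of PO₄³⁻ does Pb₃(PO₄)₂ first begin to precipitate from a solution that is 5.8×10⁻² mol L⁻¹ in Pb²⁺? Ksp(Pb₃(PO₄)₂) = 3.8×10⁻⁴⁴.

A salt starts to precipitate once the ion product Q reaches its Ksp.
Pb₃(PO₄)₂(s) ⇌ 3 Pb²⁺(aq) + 2 PO₄³⁻(aq)
Ksp = [Pb²⁺]^3[PO₄³⁻]^2 = [PO₄³⁻]^2(5.8×10⁻²)^3
[PO₄³⁻]^2 = 3.8×10⁻⁴⁴ / (5.8×10⁻²)^3 = 1.9×10⁻⁴⁰
[PO₄³⁻] = 1.4×10⁻²⁰ mol L⁻¹

1.4×10⁻²⁰ M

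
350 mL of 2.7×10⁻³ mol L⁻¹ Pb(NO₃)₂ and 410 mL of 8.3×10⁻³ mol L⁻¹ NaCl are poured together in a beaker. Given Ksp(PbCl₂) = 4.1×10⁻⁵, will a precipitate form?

No

After mixing, V = 350 mL + 410 mL = 760 mL.
[Pb²⁺] = (2.7×10⁻³)(350)/760 = 1.2×10⁻³ mol L⁻¹
[Cl⁻] = (8.3×10⁻³)(410)/760 = 4.5×10⁻³ mol L⁻¹
Q = [Pb²⁺][Cl⁻]^2 = 2.5×10⁻⁸
Q < Ksp (2.5×10⁻⁸ vs 4.1×10⁻⁵); the solution remains unsaturated and no precipitate forms.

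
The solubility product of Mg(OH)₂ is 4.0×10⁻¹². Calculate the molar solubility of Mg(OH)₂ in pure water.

1.0×10⁻⁴ M

Mg(OH)₂(s) ⇌ Mg²⁺(aq) + 2 OH⁻(aq)
Call the molar solubility s, so that [Mg²⁺] = s and [OH⁻] = 2s.
Ksp = [Mg²⁺][OH⁻]^2 = s · (2s)^2 = 4s^3
4s^3 = 4.0×10⁻¹²  ⇒  s^3 = 1.0×10⁻¹²
s = 1.0×10⁻⁴ mol/L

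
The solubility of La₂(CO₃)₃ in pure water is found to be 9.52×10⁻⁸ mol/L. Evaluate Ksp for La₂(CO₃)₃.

Ksp = 8.45×10⁻³⁴

La₂(CO₃)₃(s) ⇌ 2 La³⁺(aq) + 3 CO₃²⁻(aq)
Let s be the molar solubility. Then [La³⁺] = 2s and [CO₃²⁻] = 3s.
Ksp = [La³⁺]^2[CO₃²⁻]^3 = (2s)^2 · (3s)^3 = 108s^5
Ksp = 108 × (9.52×10⁻⁸)^5 = 8.45×10⁻³⁴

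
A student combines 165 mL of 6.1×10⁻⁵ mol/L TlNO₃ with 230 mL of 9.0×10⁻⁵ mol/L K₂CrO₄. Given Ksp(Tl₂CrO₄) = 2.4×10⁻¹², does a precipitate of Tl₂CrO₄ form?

After mixing, V = 165 mL + 230 mL = 395 mL.
[Tl⁺] = (6.1×10⁻⁵)(165)/395 = 2.5×10⁻⁵ mol/L
[CrO₄²⁻] = (9.0×10⁻⁵)(230)/395 = 5.2×10⁻⁵ mol/L
Q = [Tl⁺]^2[CrO₄²⁻] = 3.4×10⁻¹⁴
Q < Ksp (3.4×10⁻¹⁴ vs 2.4×10⁻¹²); the solution remains unsaturated and no precipitate forms.

No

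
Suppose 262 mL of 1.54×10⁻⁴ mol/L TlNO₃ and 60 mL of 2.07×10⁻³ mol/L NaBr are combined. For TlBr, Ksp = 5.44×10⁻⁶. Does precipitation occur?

No

Total volume after mixing = 262 + 60 = 322 mL.
[Tl⁺] = (1.54×10⁻⁴)(262)/322 = 1.25×10⁻⁴ mol/L
[Br⁻] = (2.07×10⁻³)(60)/322 = 3.86×10⁻⁴ mol/L
Q = [Tl⁺][Br⁻] = 4.83×10⁻⁸
Q = 4.83×10⁻⁸ < Ksp = 5.44×10⁻⁶, so the solution is unsaturated and no precipitate forms.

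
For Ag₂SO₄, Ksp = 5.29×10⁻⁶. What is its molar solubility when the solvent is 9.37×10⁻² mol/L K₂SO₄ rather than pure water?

3.76×10⁻³ M

Ag₂SO₄(s) ⇌ 2 Ag⁺(aq) + SO₄²⁻(aq)
Let s be the solubility of Ag₂SO₄ here. The common ion gives [SO₄²⁻] ≈ 9.37×10⁻² mol/L, and [Ag⁺] = 2s.
Ksp = [Ag⁺]^2[SO₄²⁻] = (2s)^2(9.37×10⁻²)
(2s)^2 = 5.29×10⁻⁶ / (9.37×10⁻²) = 5.65×10⁻⁵
s = 3.76×10⁻³ mol/L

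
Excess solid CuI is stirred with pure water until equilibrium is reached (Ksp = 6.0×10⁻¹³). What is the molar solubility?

7.7×10⁻⁷ M

CuI(s) ⇌ Cu⁺(aq) + I⁻(aq)
For each mole of CuI that dissolves per liter, [Cu⁺] = s and [I⁻] = s; let s denote this solubility.
Ksp = [Cu⁺][I⁻] = s · s = s^2
s^2 = 6.0×10⁻¹³
Taking the 2nd root, s = 7.7×10⁻⁷ mol L⁻¹.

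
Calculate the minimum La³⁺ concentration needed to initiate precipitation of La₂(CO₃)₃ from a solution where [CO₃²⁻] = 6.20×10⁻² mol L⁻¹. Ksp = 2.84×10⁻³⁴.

Precipitation begins when Q = Ksp.
La₂(CO₃)₃(s) ⇌ 2 La³⁺(aq) + 3 CO₃²⁻(aq)
Ksp = [La³⁺]^2[CO₃²⁻]^3 = [La³⁺]^2(6.20×10⁻²)^3
[La³⁺]^2 = 2.84×10⁻³⁴ / (6.20×10⁻²)^3 = 1.19×10⁻³⁰
[La³⁺] = 1.09×10⁻¹⁵ mol L⁻¹

1.09×10⁻¹⁵ M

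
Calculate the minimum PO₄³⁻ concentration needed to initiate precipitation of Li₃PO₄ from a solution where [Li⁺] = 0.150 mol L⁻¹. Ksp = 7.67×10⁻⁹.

2.27×10⁻⁶ M

The threshold for precipitation is Q = Ksp.
Li₃PO₄(s) ⇌ 3 Li⁺(aq) + PO₄³⁻(aq)
Ksp = [Li⁺]^3[PO₄³⁻] = [PO₄³⁻](0.150)^3
[PO₄³⁻] = 7.67×10⁻⁹ / (0.150)^3 = 2.27×10⁻⁶
[PO₄³⁻] = 2.27×10⁻⁶ mol L⁻¹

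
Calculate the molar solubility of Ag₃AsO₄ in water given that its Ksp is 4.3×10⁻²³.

Ag₃AsO₄(s) ⇌ 3 Ag⁺(aq) + AsO₄³⁻(aq)
Call the molar solubility s, so that [Ag⁺] = 3s and [AsO₄³⁻] = s.
Ksp = [Ag⁺]^3[AsO₄³⁻] = (3s)^3 · s = 27s^4
27s^4 = 4.3×10⁻²³  ⇒  s^4 = 1.6×10⁻²⁴
Taking the 4th root, s = 1.1×10⁻⁶ M.

1.1×10⁻⁶ M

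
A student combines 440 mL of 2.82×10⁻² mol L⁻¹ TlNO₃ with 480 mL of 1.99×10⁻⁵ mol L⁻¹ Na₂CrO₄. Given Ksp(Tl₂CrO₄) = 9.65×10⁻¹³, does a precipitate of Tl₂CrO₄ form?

Yes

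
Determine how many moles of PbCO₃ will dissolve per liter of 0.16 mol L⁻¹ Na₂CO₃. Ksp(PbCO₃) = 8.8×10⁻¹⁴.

5.5×10⁻¹³ M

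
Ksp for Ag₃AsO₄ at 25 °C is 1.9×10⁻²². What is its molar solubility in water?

1.6×10⁻⁶ M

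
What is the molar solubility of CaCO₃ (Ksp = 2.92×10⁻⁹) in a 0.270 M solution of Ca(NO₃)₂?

1.08×10⁻⁸ M

CaCO₃(s) ⇌ Ca²⁺(aq) + CO₃²⁻(aq)
Let s be the solubility of CaCO₃ here. The common ion gives [Ca²⁺] ≈ 0.270 M, and [CO₃²⁻] = s.
Ksp = [Ca²⁺][CO₃²⁻] = (0.270)s
s = 2.92×10⁻⁹ / (0.270) = 1.08×10⁻⁸
s = 1.08×10⁻⁸ M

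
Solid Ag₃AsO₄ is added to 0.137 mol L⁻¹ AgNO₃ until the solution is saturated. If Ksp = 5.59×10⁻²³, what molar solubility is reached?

Ag₃AsO₄(s) ⇌ 3 Ag⁺(aq) + AsO₄³⁻(aq)
Let s be the solubility of Ag₃AsO₄ here. The common ion gives [Ag⁺] ≈ 0.137 mol L⁻¹, and [AsO₄³⁻] = s.
Ksp = [Ag⁺]^3[AsO₄³⁻] = (0.137)^3s
s = 5.59×10⁻²³ / (0.137)^3 = 2.17×10⁻²⁰
s = 2.17×10⁻²⁰ mol L⁻¹

2.17×10⁻²⁰ M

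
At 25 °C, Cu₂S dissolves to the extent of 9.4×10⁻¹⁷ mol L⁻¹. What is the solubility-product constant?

Ksp = 3.3×10⁻⁴⁸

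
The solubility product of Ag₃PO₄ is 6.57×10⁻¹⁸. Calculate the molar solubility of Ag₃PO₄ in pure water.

2.22×10⁻⁵ M

Ag₃PO₄(s) ⇌ 3 Ag⁺(aq) + PO₄³⁻(aq)
If s mol/L of Ag₃PO₄ dissolves, [Ag⁺] = 3s and [PO₄³⁻] = s.
Ksp = [Ag⁺]^3[PO₄³⁻] = (3s)^3 · s = 27s^4
27s^4 = 6.57×10⁻¹⁸  ⇒  s^4 = 2.43×10⁻¹⁹
s = 2.22×10⁻⁵ mol/L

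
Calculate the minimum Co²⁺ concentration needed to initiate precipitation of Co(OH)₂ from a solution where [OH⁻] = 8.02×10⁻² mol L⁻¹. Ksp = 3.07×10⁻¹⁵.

4.77×10⁻¹³ M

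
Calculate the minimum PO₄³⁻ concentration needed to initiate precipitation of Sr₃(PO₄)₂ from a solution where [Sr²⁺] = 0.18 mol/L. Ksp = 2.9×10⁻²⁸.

2.2×10⁻¹³ M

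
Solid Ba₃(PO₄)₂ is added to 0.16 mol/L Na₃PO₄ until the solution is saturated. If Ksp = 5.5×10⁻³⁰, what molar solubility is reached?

Ba₃(PO₄)₂(s) ⇌ 3 Ba²⁺(aq) + 2 PO₄³⁻(aq)
PO₄³⁻ is already present at 0.16 mol/L. If s mol/L of Ba₃(PO₄)₂ dissolves, [Ba²⁺] = 3s while [PO₄³⁻] ≈ 0.16 mol/L.
Ksp = [Ba²⁺]^3[PO₄³⁻]^2 = (3s)^3(0.16)^2
(3s)^3 = 5.5×10⁻³⁰ / (0.16)^2 = 2.1×10⁻²⁸
s = 2.0×10⁻¹⁰ mol/L

2.0×10⁻¹⁰ M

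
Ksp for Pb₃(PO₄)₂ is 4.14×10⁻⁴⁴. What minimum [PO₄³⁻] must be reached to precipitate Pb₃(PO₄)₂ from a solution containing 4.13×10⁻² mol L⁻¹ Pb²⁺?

2.42×10⁻²⁰ M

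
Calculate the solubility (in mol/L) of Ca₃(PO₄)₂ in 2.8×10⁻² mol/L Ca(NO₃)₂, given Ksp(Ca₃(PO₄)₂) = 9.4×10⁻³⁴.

Ca₃(PO₄)₂(s) ⇌ 3 Ca²⁺(aq) + 2 PO₄³⁻(aq)
With Ca²⁺ already at 2.8×10⁻² mol/L and s small, take [Ca²⁺] ≈ 2.8×10⁻² mol/L and [PO₄³⁻] = 2s.
Ksp = [Ca²⁺]^3[PO₄³⁻]^2 = (2.8×10⁻²)^3(2s)^2
(2s)^2 = 9.4×10⁻³⁴ / (2.8×10⁻²)^3 = 4.3×10⁻²⁹
s = 3.3×10⁻¹⁵ mol/L

3.3×10⁻¹⁵ M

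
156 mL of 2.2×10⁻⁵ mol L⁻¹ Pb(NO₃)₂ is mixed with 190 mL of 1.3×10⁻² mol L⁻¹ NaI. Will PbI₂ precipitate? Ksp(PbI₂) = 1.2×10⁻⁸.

No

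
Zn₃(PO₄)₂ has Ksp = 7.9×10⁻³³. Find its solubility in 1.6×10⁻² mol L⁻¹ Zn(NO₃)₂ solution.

2.2×10⁻¹⁴ M

Zn₃(PO₄)₂(s) ⇌ 3 Zn²⁺(aq) + 2 PO₄³⁻(aq)
Let s be the solubility of Zn₃(PO₄)₂ here. The common ion gives [Zn²⁺] ≈ 1.6×10⁻² mol L⁻¹, and [PO₄³⁻] = 2s.
Ksp = [Zn²⁺]^3[PO₄³⁻]^2 = (1.6×10⁻²)^3(2s)^2
(2s)^2 = 7.9×10⁻³³ / (1.6×10⁻²)^3 = 1.9×10⁻²⁷
s = 2.2×10⁻¹⁴ mol L⁻¹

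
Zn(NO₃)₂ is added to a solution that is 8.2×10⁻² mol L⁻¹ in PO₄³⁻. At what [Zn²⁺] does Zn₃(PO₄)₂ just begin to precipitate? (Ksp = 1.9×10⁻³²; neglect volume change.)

1.4×10⁻¹⁰ M

Precipitation of each salt begins when its ion product equals Ksp.
Zn₃(PO₄)₂(s) ⇌ 3 Zn²⁺(aq) + 2 PO₄³⁻(aq)
Ksp = [Zn²⁺]^3[PO₄³⁻]^2 = [Zn²⁺]^3(8.2×10⁻²)^2
[Zn²⁺]^3 = 1.9×10⁻³² / (8.2×10⁻²)^2 = 2.8×10⁻³⁰
[Zn²⁺] = 1.4×10⁻¹⁰ mol L⁻¹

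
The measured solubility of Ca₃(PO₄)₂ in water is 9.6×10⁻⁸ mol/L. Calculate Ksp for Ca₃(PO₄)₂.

Ksp = 8.8×10⁻³⁴

Ca₃(PO₄)₂(s) ⇌ 3 Ca²⁺(aq) + 2 PO₄³⁻(aq)
For each mole of Ca₃(PO₄)₂ that dissolves per liter, [Ca²⁺] = 3s and [PO₄³⁻] = 2s; let s denote this solubility.
Ksp = [Ca²⁺]^3[PO₄³⁻]^2 = (3s)^3 · (2s)^2 = 108s^5
Ksp = 108 × (9.6×10⁻⁸)^5 = 8.8×10⁻³⁴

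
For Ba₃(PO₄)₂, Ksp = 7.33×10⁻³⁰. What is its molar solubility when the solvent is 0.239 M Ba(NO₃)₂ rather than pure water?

Ba₃(PO₄)₂(s) ⇌ 3 Ba²⁺(aq) + 2 PO₄³⁻(aq)
With Ba²⁺ already at 0.239 M and s small, take [Ba²⁺] ≈ 0.239 M and [PO₄³⁻] = 2s.
Ksp = [Ba²⁺]^3[PO₄³⁻]^2 = (0.239)^3(2s)^2
(2s)^2 = 7.33×10⁻³⁰ / (0.239)^3 = 5.37×10⁻²⁸
s = 1.16×10⁻¹⁴ M

1.16×10⁻¹⁴ M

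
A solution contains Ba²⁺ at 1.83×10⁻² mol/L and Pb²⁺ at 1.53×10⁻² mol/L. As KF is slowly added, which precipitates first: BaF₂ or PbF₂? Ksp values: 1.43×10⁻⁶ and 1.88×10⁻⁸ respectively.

PbF₂

Each salt precipitates once Q = Ksp for that salt.
For BaF₂: [F⁻] = (Ksp/[Ba²⁺])^(1/2) = 8.84×10⁻³ mol/L
For PbF₂: [F⁻] = (Ksp/[Pb²⁺])^(1/2) = 1.11×10⁻³ mol/L
The smaller threshold [F⁻] is reached first, so PbF₂ precipitates first.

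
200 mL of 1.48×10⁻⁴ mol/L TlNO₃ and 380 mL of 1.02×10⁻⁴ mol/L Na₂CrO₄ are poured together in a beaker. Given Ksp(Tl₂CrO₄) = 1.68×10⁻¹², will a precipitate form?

The combined volume is 580 mL.
[Tl⁺] = (1.48×10⁻⁴)(200)/580 = 5.10×10⁻⁵ mol/L
[CrO₄²⁻] = (1.02×10⁻⁴)(380)/580 = 6.68×10⁻⁵ mol/L
Q = [Tl⁺]^2[CrO₄²⁻] = 1.74×10⁻¹³
Q < Ksp (1.74×10⁻¹³ vs 1.68×10⁻¹²); the solution remains unsaturated and no precipitate forms.

No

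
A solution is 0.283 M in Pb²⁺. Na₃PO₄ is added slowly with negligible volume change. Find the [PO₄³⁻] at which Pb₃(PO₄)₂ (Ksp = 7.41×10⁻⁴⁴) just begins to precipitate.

Precipitation of each salt begins when its ion product equals Ksp.
Pb₃(PO₄)₂(s) ⇌ 3 Pb²⁺(aq) + 2 PO₄³⁻(aq)
Ksp = [Pb²⁺]^3[PO₄³⁻]^2 = [PO₄³⁻]^2(0.283)^3
[PO₄³⁻]^2 = 7.41×10⁻⁴⁴ / (0.283)^3 = 3.27×10⁻⁴²
[PO₄³⁻] = 1.81×10⁻²¹ M

1.81×10⁻²¹ M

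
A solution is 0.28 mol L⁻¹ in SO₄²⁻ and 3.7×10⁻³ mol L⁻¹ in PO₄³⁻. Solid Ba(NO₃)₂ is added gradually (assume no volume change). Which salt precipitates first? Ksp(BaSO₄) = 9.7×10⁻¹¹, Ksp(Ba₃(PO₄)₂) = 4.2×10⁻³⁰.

A salt starts to precipitate once the ion product Q reaches its Ksp.
For BaSO₄: [Ba²⁺] = (Ksp/[SO₄²⁻]) = 3.5×10⁻¹⁰ mol L⁻¹
For Ba₃(PO₄)₂: [Ba²⁺] = (Ksp/[PO₄³⁻]^2)^(1/3) = 6.7×10⁻⁹ mol L⁻¹
Since BaSO₄ needs less Ba²⁺ to reach saturation, it precipitates first.

BaSO₄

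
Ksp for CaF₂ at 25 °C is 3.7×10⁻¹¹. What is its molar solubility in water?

2.1×10⁻⁴ M

CaF₂(s) ⇌ Ca²⁺(aq) + 2 F⁻(aq)
If s mol/L of CaF₂ dissolves, [Ca²⁺] = s and [F⁻] = 2s.
Ksp = [Ca²⁺][F⁻]^2 = s · (2s)^2 = 4s^3
4s^3 = 3.7×10⁻¹¹  ⇒  s^3 = 9.3×10⁻¹²
s = (9.3×10⁻¹²)^(1/3) = 2.1×10⁻⁴ M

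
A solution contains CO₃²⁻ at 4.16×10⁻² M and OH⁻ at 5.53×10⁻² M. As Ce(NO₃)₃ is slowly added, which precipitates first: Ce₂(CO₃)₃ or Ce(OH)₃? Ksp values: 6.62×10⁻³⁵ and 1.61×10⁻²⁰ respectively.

The threshold for precipitation is Q = Ksp.
For Ce₂(CO₃)₃: [Ce³⁺] = (Ksp/[CO₃²⁻]^3)^(1/2) = 9.59×10⁻¹⁶ M
For Ce(OH)₃: [Ce³⁺] = (Ksp/[OH⁻]^3) = 9.52×10⁻¹⁷ M
Since Ce(OH)₃ needs less Ce³⁺ to reach saturation, it precipitates first.

Ce(OH)₃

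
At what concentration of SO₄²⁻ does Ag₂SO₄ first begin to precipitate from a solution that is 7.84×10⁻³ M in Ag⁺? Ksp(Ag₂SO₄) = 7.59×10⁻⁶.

Each salt precipitates once Q = Ksp for that salt.
Ag₂SO₄(s) ⇌ 2 Ag⁺(aq) + SO₄²⁻(aq)
Ksp = [Ag⁺]^2[SO₄²⁻] = [SO₄²⁻](7.84×10⁻³)^2
[SO₄²⁻] = 7.59×10⁻⁶ / (7.84×10⁻³)^2 = 0.123
[SO₄²⁻] = 0.123 M

0.123 M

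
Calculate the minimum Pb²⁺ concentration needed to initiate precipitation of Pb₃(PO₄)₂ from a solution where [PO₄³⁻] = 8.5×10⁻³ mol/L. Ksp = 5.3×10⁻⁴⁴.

The threshold for precipitation is Q = Ksp.
Pb₃(PO₄)₂(s) ⇌ 3 Pb²⁺(aq) + 2 PO₄³⁻(aq)
Ksp = [Pb²⁺]^3[PO₄³⁻]^2 = [Pb²⁺]^3(8.5×10⁻³)^2
[Pb²⁺]^3 = 5.3×10⁻⁴⁴ / (8.5×10⁻³)^2 = 7.3×10⁻⁴⁰
[Pb²⁺] = 9.0×10⁻¹⁴ mol/L

9.0×10⁻¹⁴ M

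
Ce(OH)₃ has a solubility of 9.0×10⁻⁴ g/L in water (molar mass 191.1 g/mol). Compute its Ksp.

Molar solubility s = (9.0×10⁻⁴ g/L) / (191.1 g/mol) = 4.710×10⁻⁶ mol/L
Ce(OH)₃(s) ⇌ Ce³⁺(aq) + 3 OH⁻(aq)
Let s be the molar solubility. Then [Ce³⁺] = s and [OH⁻] = 3s.
Ksp = [Ce³⁺][OH⁻]^3 = s · (3s)^3 = 27s^4
Ksp = 27 × (4.710×10⁻⁶)^4 = 1.3×10⁻²⁰

Ksp = 1.3×10⁻²⁰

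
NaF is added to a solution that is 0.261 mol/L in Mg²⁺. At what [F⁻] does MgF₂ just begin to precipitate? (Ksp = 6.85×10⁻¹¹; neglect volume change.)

1.62×10⁻⁵ M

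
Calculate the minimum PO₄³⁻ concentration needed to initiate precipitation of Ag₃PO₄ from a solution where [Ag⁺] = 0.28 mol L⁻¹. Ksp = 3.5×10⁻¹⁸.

1.6×10⁻¹⁶ M

Each salt precipitates once Q = Ksp for that salt.
Ag₃PO₄(s) ⇌ 3 Ag⁺(aq) + PO₄³⁻(aq)
Ksp = [Ag⁺]^3[PO₄³⁻] = [PO₄³⁻](0.28)^3
[PO₄³⁻] = 3.5×10⁻¹⁸ / (0.28)^3 = 1.6×10⁻¹⁶
[PO₄³⁻] = 1.6×10⁻¹⁶ mol L⁻¹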